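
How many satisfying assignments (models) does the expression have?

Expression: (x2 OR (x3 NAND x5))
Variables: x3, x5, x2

Satisfying assignments: (0,0,0), (0,0,1), (0,1,0), (0,1,1), (1,0,0), (1,0,1), (1,1,1)
Count: 7 out of 8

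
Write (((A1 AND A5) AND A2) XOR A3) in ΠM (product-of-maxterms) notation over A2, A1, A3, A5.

ΠM(0, 1, 4, 5, 8, 9, 12, 15) = (A2 OR A1 OR A3 OR A5) AND (A2 OR A1 OR A3 OR NOT A5) AND (A2 OR NOT A1 OR A3 OR A5) AND (A2 OR NOT A1 OR A3 OR NOT A5) AND (NOT A2 OR A1 OR A3 OR A5) AND (NOT A2 OR A1 OR A3 OR NOT A5) AND (NOT A2 OR NOT A1 OR A3 OR A5) AND (NOT A2 OR NOT A1 OR NOT A3 OR NOT A5)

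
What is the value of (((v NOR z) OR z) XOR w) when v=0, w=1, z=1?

Substituting: (((0 NOR 1) OR 1) XOR 1)
= 0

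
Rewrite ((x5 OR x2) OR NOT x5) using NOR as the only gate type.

((((x5 NOR x2) NOR (x5 NOR x2)) NOR (x5 NOR x5)) NOR (((x5 NOR x2) NOR (x5 NOR x2)) NOR (x5 NOR x5)))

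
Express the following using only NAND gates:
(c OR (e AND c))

((c NAND c) NAND (((e NAND c) NAND (e NAND c)) NAND ((e NAND c) NAND (e NAND c))))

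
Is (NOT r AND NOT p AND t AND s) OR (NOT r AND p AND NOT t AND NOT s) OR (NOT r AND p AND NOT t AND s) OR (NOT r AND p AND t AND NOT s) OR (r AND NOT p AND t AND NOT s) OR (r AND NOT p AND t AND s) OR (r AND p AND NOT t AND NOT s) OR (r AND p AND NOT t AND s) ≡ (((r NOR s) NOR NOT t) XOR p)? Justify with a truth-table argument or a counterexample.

Yes, they are equivalent — the two output columns agree on all 16 assignments:
r | p | t | s | Expression 1 | Expression 2
-------------------------------------------
0 | 0 | 0 | 0 | 0 | 0
0 | 0 | 0 | 1 | 0 | 0
0 | 0 | 1 | 0 | 0 | 0
0 | 0 | 1 | 1 | 1 | 1
0 | 1 | 0 | 0 | 1 | 1
0 | 1 | 0 | 1 | 1 | 1
0 | 1 | 1 | 0 | 1 | 1
0 | 1 | 1 | 1 | 0 | 0
1 | 0 | 0 | 0 | 0 | 0
1 | 0 | 0 | 1 | 0 | 0
1 | 0 | 1 | 0 | 1 | 1
1 | 0 | 1 | 1 | 1 | 1
1 | 1 | 0 | 0 | 1 | 1
1 | 1 | 0 | 1 | 1 | 1
1 | 1 | 1 | 0 | 0 | 0
1 | 1 | 1 | 1 | 0 | 0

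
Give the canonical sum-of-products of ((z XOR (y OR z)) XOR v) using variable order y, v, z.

Σm(2, 3, 4, 7) = (NOT y AND v AND NOT z) OR (NOT y AND v AND z) OR (y AND NOT v AND NOT z) OR (y AND v AND z)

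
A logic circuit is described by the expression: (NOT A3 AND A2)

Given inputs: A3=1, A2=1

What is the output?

Substituting: (NOT 1 AND 1)
= 0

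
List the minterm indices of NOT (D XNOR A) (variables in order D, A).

Σm(1, 2) = (NOT D AND A) OR (D AND NOT A)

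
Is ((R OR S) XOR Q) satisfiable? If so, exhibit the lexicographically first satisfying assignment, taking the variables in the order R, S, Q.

R=0, S=0, Q=1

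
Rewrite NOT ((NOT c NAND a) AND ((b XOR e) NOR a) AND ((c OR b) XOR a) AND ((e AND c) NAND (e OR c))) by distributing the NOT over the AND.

NOT (NOT c NAND a) OR NOT ((b XOR e) NOR a) OR NOT ((c OR b) XOR a) OR NOT ((e AND c) NAND (e OR c))
De Morgan's: NOT(AND of terms) = OR of negations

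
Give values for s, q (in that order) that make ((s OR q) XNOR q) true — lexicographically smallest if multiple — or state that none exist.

s=0, q=0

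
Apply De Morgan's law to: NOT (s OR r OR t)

NOT s AND NOT r AND NOT t
De Morgan's: NOT(OR of terms) = AND of negations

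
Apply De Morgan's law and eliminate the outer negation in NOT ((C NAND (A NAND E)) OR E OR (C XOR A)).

NOT (C NAND (A NAND E)) AND NOT E AND NOT (C XOR A)
De Morgan's: NOT(OR of terms) = AND of negations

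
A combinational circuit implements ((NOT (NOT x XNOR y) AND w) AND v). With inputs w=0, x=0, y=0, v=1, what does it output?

Substituting: ((NOT (NOT 0 XNOR 0) AND 0) AND 1)
= 0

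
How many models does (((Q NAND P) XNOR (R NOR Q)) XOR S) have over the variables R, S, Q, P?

Satisfying assignments: (0,0,0,0), (0,0,0,1), (0,0,1,1), (0,1,1,0), (1,0,1,1), (1,1,0,0), (1,1,0,1), (1,1,1,0)
Count: 8 out of 16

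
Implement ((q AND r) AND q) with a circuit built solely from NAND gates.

((((q NAND r) NAND (q NAND r)) NAND q) NAND (((q NAND r) NAND (q NAND r)) NAND q))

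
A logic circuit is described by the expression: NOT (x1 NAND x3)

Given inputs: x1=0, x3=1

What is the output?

Substituting: NOT (0 NAND 1)
= 0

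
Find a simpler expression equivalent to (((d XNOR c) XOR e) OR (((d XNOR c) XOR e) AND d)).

By absorption (E OR (E AND v) = E):
= ((d XNOR c) XOR e)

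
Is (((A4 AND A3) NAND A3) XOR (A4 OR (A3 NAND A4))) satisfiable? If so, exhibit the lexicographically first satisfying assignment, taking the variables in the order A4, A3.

A4=1, A3=1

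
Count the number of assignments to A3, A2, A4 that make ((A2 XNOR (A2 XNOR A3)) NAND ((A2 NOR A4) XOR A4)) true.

Satisfying assignments: (0,0,0), (0,0,1), (0,1,0), (0,1,1), (1,1,0)
Count: 5 out of 8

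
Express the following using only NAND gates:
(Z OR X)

((Z NAND Z) NAND (X NAND X))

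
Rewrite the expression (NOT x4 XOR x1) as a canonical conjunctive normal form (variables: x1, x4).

(x1 OR NOT x4) AND (NOT x1 OR x4)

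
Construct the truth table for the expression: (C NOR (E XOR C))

C | E | Output
--------------
0 | 0 | 1
0 | 1 | 0
1 | 0 | 0
1 | 1 | 0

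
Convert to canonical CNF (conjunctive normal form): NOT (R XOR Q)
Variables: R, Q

(R OR NOT Q) AND (NOT R OR Q)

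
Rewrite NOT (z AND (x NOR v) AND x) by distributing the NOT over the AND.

NOT z OR NOT (x NOR v) OR NOT x
De Morgan's: NOT(AND of terms) = OR of negations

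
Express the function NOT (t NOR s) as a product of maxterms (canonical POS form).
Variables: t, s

ΠM(0) = (t OR s)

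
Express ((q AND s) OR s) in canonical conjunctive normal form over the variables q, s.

(q OR s) AND (NOT q OR s)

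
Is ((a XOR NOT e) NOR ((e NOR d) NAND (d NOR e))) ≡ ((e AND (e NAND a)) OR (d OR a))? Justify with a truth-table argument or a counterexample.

No. Counterexample: with d=0, a=0, e=1, Expression 1 = 0 but Expression 2 = 1.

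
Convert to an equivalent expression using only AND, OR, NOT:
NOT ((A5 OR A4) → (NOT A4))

(A5 OR A4) AND A4
(Negated implication: NOT(A → B) = A AND NOT B)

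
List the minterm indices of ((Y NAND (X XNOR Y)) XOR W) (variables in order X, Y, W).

Σm(0, 2, 4, 7) = (NOT X AND NOT Y AND NOT W) OR (NOT X AND Y AND NOT W) OR (X AND NOT Y AND NOT W) OR (X AND Y AND W)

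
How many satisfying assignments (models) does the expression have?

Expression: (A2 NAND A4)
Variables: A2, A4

Satisfying assignments: (0,0), (0,1), (1,0)
Count: 3 out of 4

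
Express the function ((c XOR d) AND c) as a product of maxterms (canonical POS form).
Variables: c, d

ΠM(0, 1, 3) = (c OR d) AND (c OR NOT d) AND (NOT c OR NOT d)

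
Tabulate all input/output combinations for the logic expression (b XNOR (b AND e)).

b | e | Output
--------------
0 | 0 | 1
0 | 1 | 1
1 | 0 | 0
1 | 1 | 1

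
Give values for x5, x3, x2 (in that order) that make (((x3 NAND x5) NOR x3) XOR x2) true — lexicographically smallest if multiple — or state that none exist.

x5=0, x3=0, x2=1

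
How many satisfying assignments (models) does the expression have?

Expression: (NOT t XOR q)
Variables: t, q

Satisfying assignments: (0,0), (1,1)
Count: 2 out of 4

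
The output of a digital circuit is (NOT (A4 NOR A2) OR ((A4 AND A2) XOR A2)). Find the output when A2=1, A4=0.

Substituting: (NOT (0 NOR 1) OR ((0 AND 1) XOR 1))
= 1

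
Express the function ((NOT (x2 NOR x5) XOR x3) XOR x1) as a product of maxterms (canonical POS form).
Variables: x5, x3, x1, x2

ΠM(0, 3, 5, 6, 10, 11, 12, 13) = (x5 OR x3 OR x1 OR x2) AND (x5 OR x3 OR NOT x1 OR NOT x2) AND (x5 OR NOT x3 OR x1 OR NOT x2) AND (x5 OR NOT x3 OR NOT x1 OR x2) AND (NOT x5 OR x3 OR NOT x1 OR x2) AND (NOT x5 OR x3 OR NOT x1 OR NOT x2) AND (NOT x5 OR NOT x3 OR x1 OR x2) AND (NOT x5 OR NOT x3 OR x1 OR NOT x2)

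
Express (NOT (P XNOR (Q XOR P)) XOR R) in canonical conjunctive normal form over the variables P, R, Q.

(P OR R OR Q) AND (P OR NOT R OR NOT Q) AND (NOT P OR R OR Q) AND (NOT P OR NOT R OR NOT Q)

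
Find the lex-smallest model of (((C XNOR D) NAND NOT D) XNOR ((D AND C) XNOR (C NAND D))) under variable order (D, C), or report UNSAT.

D=0, C=0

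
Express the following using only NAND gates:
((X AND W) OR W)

((((X NAND W) NAND (X NAND W)) NAND ((X NAND W) NAND (X NAND W))) NAND (W NAND W))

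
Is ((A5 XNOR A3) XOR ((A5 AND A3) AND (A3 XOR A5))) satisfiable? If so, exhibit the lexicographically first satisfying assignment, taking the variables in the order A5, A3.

A5=0, A3=0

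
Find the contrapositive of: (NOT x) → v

Contrapositive: NOT v → x
Note: A statement and its contrapositive are logically equivalent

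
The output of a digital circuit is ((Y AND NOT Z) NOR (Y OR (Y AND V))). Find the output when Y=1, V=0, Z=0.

Substituting: ((1 AND NOT 0) NOR (1 OR (1 AND 0)))
= 0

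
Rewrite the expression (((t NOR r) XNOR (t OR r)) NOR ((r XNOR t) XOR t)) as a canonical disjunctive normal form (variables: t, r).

(NOT t AND r) OR (t AND r)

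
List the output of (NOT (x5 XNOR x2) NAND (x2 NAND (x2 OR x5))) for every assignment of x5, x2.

x5 | x2 | Output
----------------
0 | 0 | 1
0 | 1 | 1
1 | 0 | 0
1 | 1 | 1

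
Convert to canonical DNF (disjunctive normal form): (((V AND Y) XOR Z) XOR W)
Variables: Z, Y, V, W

(NOT Z AND NOT Y AND NOT V AND W) OR (NOT Z AND NOT Y AND V AND W) OR (NOT Z AND Y AND NOT V AND W) OR (NOT Z AND Y AND V AND NOT W) OR (Z AND NOT Y AND NOT V AND NOT W) OR (Z AND NOT Y AND V AND NOT W) OR (Z AND Y AND NOT V AND NOT W) OR (Z AND Y AND V AND W)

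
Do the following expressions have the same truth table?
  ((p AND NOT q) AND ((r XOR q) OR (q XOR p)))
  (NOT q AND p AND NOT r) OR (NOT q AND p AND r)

Yes, they are equivalent — the two output columns agree on all 8 assignments:
q | p | r | Expression 1 | Expression 2
---------------------------------------
0 | 0 | 0 | 0 | 0
0 | 0 | 1 | 0 | 0
0 | 1 | 0 | 1 | 1
0 | 1 | 1 | 1 | 1
1 | 0 | 0 | 0 | 0
1 | 0 | 1 | 0 | 0
1 | 1 | 0 | 0 | 0
1 | 1 | 1 | 0 | 0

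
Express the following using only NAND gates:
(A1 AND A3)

((A1 NAND A3) NAND (A1 NAND A3))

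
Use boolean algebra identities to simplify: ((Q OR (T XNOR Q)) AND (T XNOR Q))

By absorption (E AND (E OR v) = E):
= (T XNOR Q)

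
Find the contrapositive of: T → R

Contrapositive: NOT R → NOT T
Note: A statement and its contrapositive are logically equivalent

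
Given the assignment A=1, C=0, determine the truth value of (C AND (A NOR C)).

Substituting: (0 AND (1 NOR 0))
= 0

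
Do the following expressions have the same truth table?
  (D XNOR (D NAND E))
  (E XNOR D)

No. Counterexample: with D=0, E=0, Expression 1 = 0 but Expression 2 = 1.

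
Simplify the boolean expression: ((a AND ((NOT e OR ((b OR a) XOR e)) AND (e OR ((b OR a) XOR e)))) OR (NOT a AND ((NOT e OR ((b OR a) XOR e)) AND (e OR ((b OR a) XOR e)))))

By distribution ((E AND v) OR (E AND NOT v) = E) then distribution ((E OR v) AND (E OR NOT v) = E):
= ((b OR a) XOR e)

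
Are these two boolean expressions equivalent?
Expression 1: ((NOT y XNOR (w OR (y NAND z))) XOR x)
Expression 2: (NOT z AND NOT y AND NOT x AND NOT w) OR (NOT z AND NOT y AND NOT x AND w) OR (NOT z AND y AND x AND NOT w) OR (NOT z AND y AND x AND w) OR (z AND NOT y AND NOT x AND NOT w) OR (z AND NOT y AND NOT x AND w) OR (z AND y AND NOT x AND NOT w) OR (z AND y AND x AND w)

Yes, they are equivalent — the two output columns agree on all 16 assignments:
z | y | x | w | Expression 1 | Expression 2
-------------------------------------------
0 | 0 | 0 | 0 | 1 | 1
0 | 0 | 0 | 1 | 1 | 1
0 | 0 | 1 | 0 | 0 | 0
0 | 0 | 1 | 1 | 0 | 0
0 | 1 | 0 | 0 | 0 | 0
0 | 1 | 0 | 1 | 0 | 0
0 | 1 | 1 | 0 | 1 | 1
0 | 1 | 1 | 1 | 1 | 1
1 | 0 | 0 | 0 | 1 | 1
1 | 0 | 0 | 1 | 1 | 1
1 | 0 | 1 | 0 | 0 | 0
1 | 0 | 1 | 1 | 0 | 0
1 | 1 | 0 | 0 | 1 | 1
1 | 1 | 0 | 1 | 0 | 0
1 | 1 | 1 | 0 | 0 | 0
1 | 1 | 1 | 1 | 1 | 1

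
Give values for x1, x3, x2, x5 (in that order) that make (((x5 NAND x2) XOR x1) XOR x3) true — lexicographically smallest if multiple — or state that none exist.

x1=0, x3=0, x2=0, x5=0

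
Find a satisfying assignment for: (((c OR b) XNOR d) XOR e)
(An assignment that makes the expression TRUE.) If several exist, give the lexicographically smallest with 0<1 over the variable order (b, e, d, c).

b=0, e=0, d=0, c=0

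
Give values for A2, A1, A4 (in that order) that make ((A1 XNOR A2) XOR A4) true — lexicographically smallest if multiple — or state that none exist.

A2=0, A1=0, A4=0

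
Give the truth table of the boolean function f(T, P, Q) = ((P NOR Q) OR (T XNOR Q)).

T | P | Q | Output
------------------
0 | 0 | 0 | 1
0 | 0 | 1 | 0
0 | 1 | 0 | 1
0 | 1 | 1 | 0
1 | 0 | 0 | 1
1 | 0 | 1 | 1
1 | 1 | 0 | 0
1 | 1 | 1 | 1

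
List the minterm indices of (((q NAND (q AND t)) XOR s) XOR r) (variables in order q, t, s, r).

Σm(0, 3, 4, 7, 8, 11, 13, 14) = (NOT q AND NOT t AND NOT s AND NOT r) OR (NOT q AND NOT t AND s AND r) OR (NOT q AND t AND NOT s AND NOT r) OR (NOT q AND t AND s AND r) OR (q AND NOT t AND NOT s AND NOT r) OR (q AND NOT t AND s AND r) OR (q AND t AND NOT s AND r) OR (q AND t AND s AND NOT r)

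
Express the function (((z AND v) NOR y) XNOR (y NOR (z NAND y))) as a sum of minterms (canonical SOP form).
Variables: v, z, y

Σm(1, 3, 5, 6, 7) = (NOT v AND NOT z AND y) OR (NOT v AND z AND y) OR (v AND NOT z AND y) OR (v AND z AND NOT y) OR (v AND z AND y)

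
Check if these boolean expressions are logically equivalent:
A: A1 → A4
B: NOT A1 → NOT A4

No, Inverse is not equivalent to original (counterexample: A5=0, A1=0, A4=1)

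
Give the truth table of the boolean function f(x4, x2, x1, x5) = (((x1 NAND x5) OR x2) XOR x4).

x4 | x2 | x1 | x5 | Output
--------------------------
0 | 0 | 0 | 0 | 1
0 | 0 | 0 | 1 | 1
0 | 0 | 1 | 0 | 1
0 | 0 | 1 | 1 | 0
0 | 1 | 0 | 0 | 1
0 | 1 | 0 | 1 | 1
0 | 1 | 1 | 0 | 1
0 | 1 | 1 | 1 | 1
1 | 0 | 0 | 0 | 0
1 | 0 | 0 | 1 | 0
1 | 0 | 1 | 0 | 0
1 | 0 | 1 | 1 | 1
1 | 1 | 0 | 0 | 0
1 | 1 | 0 | 1 | 0
1 | 1 | 1 | 0 | 0
1 | 1 | 1 | 1 | 0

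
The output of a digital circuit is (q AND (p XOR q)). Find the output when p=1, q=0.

Substituting: (0 AND (1 XOR 0))
= 0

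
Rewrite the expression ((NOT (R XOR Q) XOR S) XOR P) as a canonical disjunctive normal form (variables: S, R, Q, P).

(NOT S AND NOT R AND NOT Q AND NOT P) OR (NOT S AND NOT R AND Q AND P) OR (NOT S AND R AND NOT Q AND P) OR (NOT S AND R AND Q AND NOT P) OR (S AND NOT R AND NOT Q AND P) OR (S AND NOT R AND Q AND NOT P) OR (S AND R AND NOT Q AND NOT P) OR (S AND R AND Q AND P)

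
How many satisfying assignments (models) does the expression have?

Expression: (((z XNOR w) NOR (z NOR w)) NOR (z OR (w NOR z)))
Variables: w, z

No assignment satisfies the expression.
Count: 0 out of 4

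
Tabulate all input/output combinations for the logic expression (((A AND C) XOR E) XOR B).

E | C | B | A | Output
----------------------
0 | 0 | 0 | 0 | 0
0 | 0 | 0 | 1 | 0
0 | 0 | 1 | 0 | 1
0 | 0 | 1 | 1 | 1
0 | 1 | 0 | 0 | 0
0 | 1 | 0 | 1 | 1
0 | 1 | 1 | 0 | 1
0 | 1 | 1 | 1 | 0
1 | 0 | 0 | 0 | 1
1 | 0 | 0 | 1 | 1
1 | 0 | 1 | 0 | 0
1 | 0 | 1 | 1 | 0
1 | 1 | 0 | 0 | 1
1 | 1 | 0 | 1 | 0
1 | 1 | 1 | 0 | 0
1 | 1 | 1 | 1 | 1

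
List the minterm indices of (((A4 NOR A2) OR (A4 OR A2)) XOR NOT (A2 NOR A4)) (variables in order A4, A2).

Σm(0) = (NOT A4 AND NOT A2)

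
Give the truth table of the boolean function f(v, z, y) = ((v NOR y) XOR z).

v | z | y | Output
------------------
0 | 0 | 0 | 1
0 | 0 | 1 | 0
0 | 1 | 0 | 0
0 | 1 | 1 | 1
1 | 0 | 0 | 0
1 | 0 | 1 | 0
1 | 1 | 0 | 1
1 | 1 | 1 | 1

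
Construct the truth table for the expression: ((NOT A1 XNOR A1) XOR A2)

A1 | A2 | Output
----------------
0 | 0 | 0
0 | 1 | 1
1 | 0 | 0
1 | 1 | 1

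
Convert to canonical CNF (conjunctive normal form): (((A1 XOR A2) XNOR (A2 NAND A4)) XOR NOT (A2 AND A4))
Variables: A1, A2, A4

(A1 OR NOT A2 OR A4) AND (A1 OR NOT A2 OR NOT A4) AND (NOT A1 OR A2 OR A4) AND (NOT A1 OR A2 OR NOT A4)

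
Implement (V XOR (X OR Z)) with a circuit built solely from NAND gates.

((V NAND (V NAND ((X NAND X) NAND (Z NAND Z)))) NAND (((X NAND X) NAND (Z NAND Z)) NAND (V NAND ((X NAND X) NAND (Z NAND Z)))))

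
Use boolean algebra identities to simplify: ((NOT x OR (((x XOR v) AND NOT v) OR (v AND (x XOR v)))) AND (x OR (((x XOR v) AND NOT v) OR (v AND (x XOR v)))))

By distribution ((E OR v) AND (E OR NOT v) = E) then distribution ((E AND v) OR (E AND NOT v) = E):
= (x XOR v)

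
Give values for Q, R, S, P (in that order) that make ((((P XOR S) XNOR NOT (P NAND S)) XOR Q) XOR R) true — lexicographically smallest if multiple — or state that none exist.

Q=0, R=0, S=0, P=0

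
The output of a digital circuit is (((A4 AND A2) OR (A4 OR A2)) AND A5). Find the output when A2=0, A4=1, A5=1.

Substituting: (((1 AND 0) OR (1 OR 0)) AND 1)
= 1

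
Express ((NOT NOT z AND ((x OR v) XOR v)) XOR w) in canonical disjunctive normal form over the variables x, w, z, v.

(NOT x AND w AND NOT z AND NOT v) OR (NOT x AND w AND NOT z AND v) OR (NOT x AND w AND z AND NOT v) OR (NOT x AND w AND z AND v) OR (x AND NOT w AND z AND NOT v) OR (x AND w AND NOT z AND NOT v) OR (x AND w AND NOT z AND v) OR (x AND w AND z AND v)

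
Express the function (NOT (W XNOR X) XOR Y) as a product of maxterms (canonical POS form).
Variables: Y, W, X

ΠM(0, 3, 5, 6) = (Y OR W OR X) AND (Y OR NOT W OR NOT X) AND (NOT Y OR W OR NOT X) AND (NOT Y OR NOT W OR X)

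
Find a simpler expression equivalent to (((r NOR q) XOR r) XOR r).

By XOR self-cancellation ((E XOR v) XOR v = E):
= (r NOR q)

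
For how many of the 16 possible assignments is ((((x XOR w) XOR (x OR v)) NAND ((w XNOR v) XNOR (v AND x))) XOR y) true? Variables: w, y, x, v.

Satisfying assignments: (0,0,0,0), (0,0,1,0), (0,0,1,1), (0,1,0,1), (1,0,0,1), (1,1,0,0), (1,1,1,0), (1,1,1,1)
Count: 8 out of 16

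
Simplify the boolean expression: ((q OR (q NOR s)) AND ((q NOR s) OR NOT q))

By distribution ((E OR v) AND (E OR NOT v) = E):
= (q NOR s)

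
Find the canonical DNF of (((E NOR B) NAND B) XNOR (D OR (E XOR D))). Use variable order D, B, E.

(NOT D AND NOT B AND E) OR (NOT D AND B AND E) OR (D AND NOT B AND NOT E) OR (D AND NOT B AND E) OR (D AND B AND NOT E) OR (D AND B AND E)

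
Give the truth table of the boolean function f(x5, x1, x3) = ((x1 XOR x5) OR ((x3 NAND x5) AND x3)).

x5 | x1 | x3 | Output
---------------------
0 | 0 | 0 | 0
0 | 0 | 1 | 1
0 | 1 | 0 | 1
0 | 1 | 1 | 1
1 | 0 | 0 | 1
1 | 0 | 1 | 1
1 | 1 | 0 | 0
1 | 1 | 1 | 0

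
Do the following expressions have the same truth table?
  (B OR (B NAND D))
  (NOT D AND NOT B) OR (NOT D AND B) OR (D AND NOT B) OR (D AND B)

Yes, they are equivalent — the two output columns agree on all 4 assignments:
D | B | Expression 1 | Expression 2
-----------------------------------
0 | 0 | 1 | 1
0 | 1 | 1 | 1
1 | 0 | 1 | 1
1 | 1 | 1 | 1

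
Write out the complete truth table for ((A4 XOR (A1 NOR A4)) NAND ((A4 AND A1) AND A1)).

A1 | A4 | Output
----------------
0 | 0 | 1
0 | 1 | 1
1 | 0 | 1
1 | 1 | 0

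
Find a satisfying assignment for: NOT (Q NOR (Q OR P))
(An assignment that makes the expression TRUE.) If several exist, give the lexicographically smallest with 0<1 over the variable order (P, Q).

P=0, Q=1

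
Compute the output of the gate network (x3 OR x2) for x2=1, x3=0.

Substituting: (0 OR 1)
= 1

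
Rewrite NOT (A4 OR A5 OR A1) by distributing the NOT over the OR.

NOT A4 AND NOT A5 AND NOT A1
De Morgan's: NOT(OR of terms) = AND of negations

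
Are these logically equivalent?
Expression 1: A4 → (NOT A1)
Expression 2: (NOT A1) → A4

No, Converse is not equivalent to original (counterexample: A4=0, A1=0, A5=0)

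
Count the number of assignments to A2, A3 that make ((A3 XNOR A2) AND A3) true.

Satisfying assignments: (1,1)
Count: 1 out of 4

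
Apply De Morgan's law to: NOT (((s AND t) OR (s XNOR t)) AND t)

NOT ((s AND t) OR (s XNOR t)) OR NOT t
De Morgan's: NOT(AND of terms) = OR of negations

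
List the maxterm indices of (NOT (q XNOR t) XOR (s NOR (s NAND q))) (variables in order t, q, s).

ΠM(0, 1, 6, 7) = (t OR q OR s) AND (t OR q OR NOT s) AND (NOT t OR NOT q OR s) AND (NOT t OR NOT q OR NOT s)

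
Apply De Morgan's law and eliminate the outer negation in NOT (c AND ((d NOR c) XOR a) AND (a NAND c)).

NOT c OR NOT ((d NOR c) XOR a) OR NOT (a NAND c)
De Morgan's: NOT(AND of terms) = OR of negations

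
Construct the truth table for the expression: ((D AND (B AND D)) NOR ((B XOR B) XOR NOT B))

B | D | Output
--------------
0 | 0 | 0
0 | 1 | 0
1 | 0 | 1
1 | 1 | 0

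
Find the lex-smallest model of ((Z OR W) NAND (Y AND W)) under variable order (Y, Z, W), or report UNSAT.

Y=0, Z=0, W=0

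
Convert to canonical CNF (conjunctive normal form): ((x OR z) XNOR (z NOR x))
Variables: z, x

(z OR x) AND (z OR NOT x) AND (NOT z OR x) AND (NOT z OR NOT x)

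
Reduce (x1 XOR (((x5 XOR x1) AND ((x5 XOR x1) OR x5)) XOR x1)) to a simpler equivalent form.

By XOR self-cancellation ((E XOR v) XOR v = E) then absorption (E AND (E OR v) = E):
= (x5 XOR x1)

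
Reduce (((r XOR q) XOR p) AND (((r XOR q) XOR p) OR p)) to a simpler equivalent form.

By absorption (E AND (E OR v) = E):
= ((r XOR q) XOR p)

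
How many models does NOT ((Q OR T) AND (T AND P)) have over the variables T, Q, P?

Satisfying assignments: (0,0,0), (0,0,1), (0,1,0), (0,1,1), (1,0,0), (1,1,0)
Count: 6 out of 8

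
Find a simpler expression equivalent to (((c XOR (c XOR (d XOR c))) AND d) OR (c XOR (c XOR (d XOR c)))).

By absorption (E OR (E AND v) = E) then XOR self-cancellation ((E XOR v) XOR v = E):
= (d XOR c)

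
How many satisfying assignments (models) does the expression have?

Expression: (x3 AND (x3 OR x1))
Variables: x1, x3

Satisfying assignments: (0,1), (1,1)
Count: 2 out of 4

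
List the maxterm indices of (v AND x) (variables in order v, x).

ΠM(0, 1, 2) = (v OR x) AND (v OR NOT x) AND (NOT v OR x)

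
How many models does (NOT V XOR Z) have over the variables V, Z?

Satisfying assignments: (0,0), (1,1)
Count: 2 out of 4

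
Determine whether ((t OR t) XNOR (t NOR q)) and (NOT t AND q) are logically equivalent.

Yes, they are equivalent — the two output columns agree on all 4 assignments:
t | q | Expression 1 | Expression 2
-----------------------------------
0 | 0 | 0 | 0
0 | 1 | 1 | 1
1 | 0 | 0 | 0
1 | 1 | 0 | 0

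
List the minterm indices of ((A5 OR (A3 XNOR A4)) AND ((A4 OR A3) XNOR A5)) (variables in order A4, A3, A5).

Σm(0, 3, 5, 7) = (NOT A4 AND NOT A3 AND NOT A5) OR (NOT A4 AND A3 AND A5) OR (A4 AND NOT A3 AND A5) OR (A4 AND A3 AND A5)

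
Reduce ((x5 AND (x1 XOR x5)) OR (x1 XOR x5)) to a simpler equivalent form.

By absorption (E OR (E AND v) = E):
= (x1 XOR x5)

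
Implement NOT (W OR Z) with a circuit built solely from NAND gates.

(((W NAND W) NAND (Z NAND Z)) NAND ((W NAND W) NAND (Z NAND Z)))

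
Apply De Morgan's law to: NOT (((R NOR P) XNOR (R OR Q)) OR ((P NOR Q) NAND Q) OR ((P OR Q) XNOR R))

NOT ((R NOR P) XNOR (R OR Q)) AND NOT ((P NOR Q) NAND Q) AND NOT ((P OR Q) XNOR R)
De Morgan's: NOT(OR of terms) = AND of negations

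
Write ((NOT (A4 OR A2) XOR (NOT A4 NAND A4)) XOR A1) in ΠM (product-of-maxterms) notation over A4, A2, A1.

ΠM(0, 3, 5, 7) = (A4 OR A2 OR A1) AND (A4 OR NOT A2 OR NOT A1) AND (NOT A4 OR A2 OR NOT A1) AND (NOT A4 OR NOT A2 OR NOT A1)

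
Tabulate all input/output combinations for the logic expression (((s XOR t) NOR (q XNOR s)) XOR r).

r | t | q | s | Output
----------------------
0 | 0 | 0 | 0 | 0
0 | 0 | 0 | 1 | 0
0 | 0 | 1 | 0 | 1
0 | 0 | 1 | 1 | 0
0 | 1 | 0 | 0 | 0
0 | 1 | 0 | 1 | 1
0 | 1 | 1 | 0 | 0
0 | 1 | 1 | 1 | 0
1 | 0 | 0 | 0 | 1
1 | 0 | 0 | 1 | 1
1 | 0 | 1 | 0 | 0
1 | 0 | 1 | 1 | 1
1 | 1 | 0 | 0 | 1
1 | 1 | 0 | 1 | 0
1 | 1 | 1 | 0 | 1
1 | 1 | 1 | 1 | 1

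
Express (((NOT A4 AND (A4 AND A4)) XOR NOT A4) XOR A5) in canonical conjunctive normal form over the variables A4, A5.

(A4 OR NOT A5) AND (NOT A4 OR A5)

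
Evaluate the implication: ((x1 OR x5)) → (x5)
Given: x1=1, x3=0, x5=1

Antecedent ((x1 OR x5)) = 1; consequent (x5) = 1.
1 → 1 = 1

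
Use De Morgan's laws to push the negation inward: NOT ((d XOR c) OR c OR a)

NOT (d XOR c) AND NOT c AND NOT a
De Morgan's: NOT(OR of terms) = AND of negations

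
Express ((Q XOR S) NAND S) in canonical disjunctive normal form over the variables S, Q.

(NOT S AND NOT Q) OR (NOT S AND Q) OR (S AND Q)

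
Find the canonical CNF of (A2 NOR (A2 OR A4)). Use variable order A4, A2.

(A4 OR NOT A2) AND (NOT A4 OR A2) AND (NOT A4 OR NOT A2)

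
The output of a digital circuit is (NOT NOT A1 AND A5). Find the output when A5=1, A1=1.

Substituting: (NOT NOT 1 AND 1)
= 1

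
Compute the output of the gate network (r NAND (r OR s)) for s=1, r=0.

Substituting: (0 NAND (0 OR 1))
= 1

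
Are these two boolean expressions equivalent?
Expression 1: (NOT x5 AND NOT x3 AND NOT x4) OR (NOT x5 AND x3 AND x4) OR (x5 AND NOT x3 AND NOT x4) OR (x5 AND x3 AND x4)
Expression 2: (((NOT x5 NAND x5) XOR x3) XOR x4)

Yes, they are equivalent — the two output columns agree on all 8 assignments:
x5 | x3 | x4 | Expression 1 | Expression 2
------------------------------------------
0 | 0 | 0 | 1 | 1
0 | 0 | 1 | 0 | 0
0 | 1 | 0 | 0 | 0
0 | 1 | 1 | 1 | 1
1 | 0 | 0 | 1 | 1
1 | 0 | 1 | 0 | 0
1 | 1 | 0 | 0 | 0
1 | 1 | 1 | 1 | 1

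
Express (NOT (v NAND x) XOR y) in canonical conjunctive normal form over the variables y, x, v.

(y OR x OR v) AND (y OR x OR NOT v) AND (y OR NOT x OR v) AND (NOT y OR NOT x OR NOT v)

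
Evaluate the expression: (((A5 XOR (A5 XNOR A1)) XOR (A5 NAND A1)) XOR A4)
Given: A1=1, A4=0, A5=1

Substituting: (((1 XOR (1 XNOR 1)) XOR (1 NAND 1)) XOR 0)
= 0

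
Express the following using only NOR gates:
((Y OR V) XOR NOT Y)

((((((Y NOR V) NOR (Y NOR V)) NOR (Y NOR Y)) NOR (((Y NOR V) NOR (Y NOR V)) NOR (Y NOR Y))) NOR ((((Y NOR V) NOR (Y NOR V)) NOR (Y NOR Y)) NOR (((Y NOR V) NOR (Y NOR V)) NOR (Y NOR Y)))) NOR ((((((Y NOR V) NOR (Y NOR V)) NOR ((Y NOR V) NOR (Y NOR V))) NOR ((Y NOR Y) NOR (Y NOR Y))) NOR ((((Y NOR V) NOR (Y NOR V)) NOR ((Y NOR V) NOR (Y NOR V))) NOR ((Y NOR Y) NOR (Y NOR Y)))) NOR (((((Y NOR V) NOR (Y NOR V)) NOR ((Y NOR V) NOR (Y NOR V))) NOR ((Y NOR Y) NOR (Y NOR Y))) NOR ((((Y NOR V) NOR (Y NOR V)) NOR ((Y NOR V) NOR (Y NOR V))) NOR ((Y NOR Y) NOR (Y NOR Y))))))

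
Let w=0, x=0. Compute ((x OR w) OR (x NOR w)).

Substituting: ((0 OR 0) OR (0 NOR 0))
= 1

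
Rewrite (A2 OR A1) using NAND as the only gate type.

((A2 NAND A2) NAND (A1 NAND A1))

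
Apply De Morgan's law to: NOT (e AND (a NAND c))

NOT e OR NOT (a NAND c)
De Morgan's: NOT(AND of terms) = OR of negations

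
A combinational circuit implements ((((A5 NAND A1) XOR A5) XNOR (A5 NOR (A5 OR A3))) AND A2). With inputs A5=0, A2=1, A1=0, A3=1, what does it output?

Substituting: ((((0 NAND 0) XOR 0) XNOR (0 NOR (0 OR 1))) AND 1)
= 0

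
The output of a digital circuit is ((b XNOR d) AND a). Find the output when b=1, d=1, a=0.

Substituting: ((1 XNOR 1) AND 0)
= 0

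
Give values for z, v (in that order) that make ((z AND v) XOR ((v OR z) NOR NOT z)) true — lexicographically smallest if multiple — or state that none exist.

z=1, v=1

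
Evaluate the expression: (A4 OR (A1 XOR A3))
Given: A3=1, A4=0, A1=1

Substituting: (0 OR (1 XOR 1))
= 0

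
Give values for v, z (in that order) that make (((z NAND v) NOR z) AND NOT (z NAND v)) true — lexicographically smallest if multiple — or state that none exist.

UNSATISFIABLE - no assignment makes this expression true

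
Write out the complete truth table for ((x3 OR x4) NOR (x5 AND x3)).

x4 | x3 | x5 | Output
---------------------
0 | 0 | 0 | 1
0 | 0 | 1 | 1
0 | 1 | 0 | 0
0 | 1 | 1 | 0
1 | 0 | 0 | 0
1 | 0 | 1 | 0
1 | 1 | 0 | 0
1 | 1 | 1 | 0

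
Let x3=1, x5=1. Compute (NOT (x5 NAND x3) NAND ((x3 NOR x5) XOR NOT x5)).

Substituting: (NOT (1 NAND 1) NAND ((1 NOR 1) XOR NOT 1))
= 1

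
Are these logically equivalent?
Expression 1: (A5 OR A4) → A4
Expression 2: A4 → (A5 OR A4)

No, Converse is not equivalent to original (counterexample: A4=0, A5=1)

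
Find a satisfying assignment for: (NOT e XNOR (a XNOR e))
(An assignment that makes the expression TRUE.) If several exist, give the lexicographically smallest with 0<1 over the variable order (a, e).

a=0, e=0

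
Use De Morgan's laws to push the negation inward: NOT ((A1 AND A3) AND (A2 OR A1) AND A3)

NOT (A1 AND A3) OR NOT (A2 OR A1) OR NOT A3
De Morgan's: NOT(AND of terms) = OR of negations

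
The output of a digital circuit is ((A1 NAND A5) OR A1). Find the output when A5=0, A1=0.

Substituting: ((0 NAND 0) OR 0)
= 1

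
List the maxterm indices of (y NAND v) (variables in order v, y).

ΠM(3) = (NOT v OR NOT y)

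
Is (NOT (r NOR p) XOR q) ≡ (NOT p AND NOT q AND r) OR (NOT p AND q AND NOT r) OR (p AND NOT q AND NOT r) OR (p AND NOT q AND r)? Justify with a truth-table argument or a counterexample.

Yes, they are equivalent — the two output columns agree on all 8 assignments:
p | q | r | Expression 1 | Expression 2
---------------------------------------
0 | 0 | 0 | 0 | 0
0 | 0 | 1 | 1 | 1
0 | 1 | 0 | 1 | 1
0 | 1 | 1 | 0 | 0
1 | 0 | 0 | 1 | 1
1 | 0 | 1 | 1 | 1
1 | 1 | 0 | 0 | 0
1 | 1 | 1 | 0 | 0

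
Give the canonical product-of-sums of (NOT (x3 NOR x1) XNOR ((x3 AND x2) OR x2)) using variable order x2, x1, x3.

ΠM(1, 2, 3, 4) = (x2 OR x1 OR NOT x3) AND (x2 OR NOT x1 OR x3) AND (x2 OR NOT x1 OR NOT x3) AND (NOT x2 OR x1 OR x3)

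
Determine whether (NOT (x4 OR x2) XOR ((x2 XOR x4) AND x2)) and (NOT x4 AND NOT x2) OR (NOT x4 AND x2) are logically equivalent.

Yes, they are equivalent — the two output columns agree on all 4 assignments:
x4 | x2 | Expression 1 | Expression 2
-------------------------------------
0 | 0 | 1 | 1
0 | 1 | 1 | 1
1 | 0 | 0 | 0
1 | 1 | 0 | 0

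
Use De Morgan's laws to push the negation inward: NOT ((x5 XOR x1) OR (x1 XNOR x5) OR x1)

NOT (x5 XOR x1) AND NOT (x1 XNOR x5) AND NOT x1
De Morgan's: NOT(OR of terms) = AND of negations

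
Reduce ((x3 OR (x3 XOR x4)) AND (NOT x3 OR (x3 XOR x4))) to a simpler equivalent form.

By distribution ((E OR v) AND (E OR NOT v) = E):
= (x3 XOR x4)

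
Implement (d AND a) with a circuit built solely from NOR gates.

((d NOR d) NOR (a NOR a))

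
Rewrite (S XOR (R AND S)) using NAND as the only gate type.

((S NAND (S NAND ((R NAND S) NAND (R NAND S)))) NAND (((R NAND S) NAND (R NAND S)) NAND (S NAND ((R NAND S) NAND (R NAND S)))))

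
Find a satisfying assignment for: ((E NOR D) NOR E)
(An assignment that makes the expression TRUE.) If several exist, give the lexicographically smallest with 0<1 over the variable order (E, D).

E=0, D=1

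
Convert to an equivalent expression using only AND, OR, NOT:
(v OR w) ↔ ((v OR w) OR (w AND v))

((v OR w) AND ((v OR w) OR (w AND v))) OR (NOT (v OR w) AND NOT ((v OR w) OR (w AND v)))
(Biconditional = both true or both false)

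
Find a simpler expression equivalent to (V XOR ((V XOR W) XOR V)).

By XOR self-cancellation ((E XOR v) XOR v = E):
= (V XOR W)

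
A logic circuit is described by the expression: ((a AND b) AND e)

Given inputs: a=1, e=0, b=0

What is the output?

Substituting: ((1 AND 0) AND 0)
= 0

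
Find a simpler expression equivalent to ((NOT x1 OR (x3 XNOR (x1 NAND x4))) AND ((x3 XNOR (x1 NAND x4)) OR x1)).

By distribution ((E OR v) AND (E OR NOT v) = E):
= (x3 XNOR (x1 NAND x4))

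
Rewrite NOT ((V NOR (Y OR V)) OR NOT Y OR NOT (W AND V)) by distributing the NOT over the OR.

NOT (V NOR (Y OR V)) AND Y AND (W AND V)
De Morgan's: NOT(OR of terms) = AND of negations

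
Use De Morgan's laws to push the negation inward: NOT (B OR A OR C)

NOT B AND NOT A AND NOT C
De Morgan's: NOT(OR of terms) = AND of negations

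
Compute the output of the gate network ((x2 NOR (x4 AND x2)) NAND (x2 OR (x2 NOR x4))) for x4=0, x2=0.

Substituting: ((0 NOR (0 AND 0)) NAND (0 OR (0 NOR 0)))
= 0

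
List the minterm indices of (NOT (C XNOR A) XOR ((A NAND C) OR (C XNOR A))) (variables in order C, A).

Σm(0, 3) = (NOT C AND NOT A) OR (C AND A)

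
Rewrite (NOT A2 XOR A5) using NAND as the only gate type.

(((A2 NAND A2) NAND ((A2 NAND A2) NAND A5)) NAND (A5 NAND ((A2 NAND A2) NAND A5)))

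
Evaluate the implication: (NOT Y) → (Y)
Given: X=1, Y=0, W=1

Antecedent (NOT Y) = 1; consequent (Y) = 0.
1 → 0 = 0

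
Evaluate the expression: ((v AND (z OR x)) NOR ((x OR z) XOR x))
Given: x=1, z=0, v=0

Substituting: ((0 AND (0 OR 1)) NOR ((1 OR 0) XOR 1))
= 1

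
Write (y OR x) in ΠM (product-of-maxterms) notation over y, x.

ΠM(0) = (y OR x)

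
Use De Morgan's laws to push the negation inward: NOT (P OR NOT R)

NOT P AND R
De Morgan's: NOT(OR of terms) = AND of negations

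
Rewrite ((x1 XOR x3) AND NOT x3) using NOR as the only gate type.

((((((x1 NOR x3) NOR (x1 NOR x3)) NOR ((x1 NOR x3) NOR (x1 NOR x3))) NOR ((((x1 NOR x1) NOR (x3 NOR x3)) NOR ((x1 NOR x1) NOR (x3 NOR x3))) NOR (((x1 NOR x1) NOR (x3 NOR x3)) NOR ((x1 NOR x1) NOR (x3 NOR x3))))) NOR ((((x1 NOR x3) NOR (x1 NOR x3)) NOR ((x1 NOR x3) NOR (x1 NOR x3))) NOR ((((x1 NOR x1) NOR (x3 NOR x3)) NOR ((x1 NOR x1) NOR (x3 NOR x3))) NOR (((x1 NOR x1) NOR (x3 NOR x3)) NOR ((x1 NOR x1) NOR (x3 NOR x3)))))) NOR ((x3 NOR x3) NOR (x3 NOR x3)))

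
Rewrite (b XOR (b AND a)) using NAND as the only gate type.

((b NAND (b NAND ((b NAND a) NAND (b NAND a)))) NAND (((b NAND a) NAND (b NAND a)) NAND (b NAND ((b NAND a) NAND (b NAND a)))))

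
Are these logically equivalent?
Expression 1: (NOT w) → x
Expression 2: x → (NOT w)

No, Converse is not equivalent to original (counterexample: w=0, x=0)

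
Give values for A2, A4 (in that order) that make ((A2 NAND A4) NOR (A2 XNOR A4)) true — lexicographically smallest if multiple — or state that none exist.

UNSATISFIABLE - no assignment makes this expression true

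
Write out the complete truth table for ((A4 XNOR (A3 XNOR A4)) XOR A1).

A3 | A1 | A4 | Output
---------------------
0 | 0 | 0 | 0
0 | 0 | 1 | 0
0 | 1 | 0 | 1
0 | 1 | 1 | 1
1 | 0 | 0 | 1
1 | 0 | 1 | 1
1 | 1 | 0 | 0
1 | 1 | 1 | 0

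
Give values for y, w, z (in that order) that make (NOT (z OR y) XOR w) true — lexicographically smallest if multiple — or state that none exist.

y=0, w=0, z=0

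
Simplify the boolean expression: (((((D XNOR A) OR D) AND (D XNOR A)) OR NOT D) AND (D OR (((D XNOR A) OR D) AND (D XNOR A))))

By distribution ((E OR v) AND (E OR NOT v) = E) then absorption (E AND (E OR v) = E):
= (D XNOR A)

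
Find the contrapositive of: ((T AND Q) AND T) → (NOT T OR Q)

Contrapositive: NOT (NOT T OR Q) → NOT ((T AND Q) AND T)
Note: A statement and its contrapositive are logically equivalent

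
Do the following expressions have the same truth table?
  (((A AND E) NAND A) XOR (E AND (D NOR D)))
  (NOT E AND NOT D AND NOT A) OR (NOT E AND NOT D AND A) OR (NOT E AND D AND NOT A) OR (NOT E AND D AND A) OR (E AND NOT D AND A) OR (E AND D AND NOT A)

Yes, they are equivalent — the two output columns agree on all 8 assignments:
E | D | A | Expression 1 | Expression 2
---------------------------------------
0 | 0 | 0 | 1 | 1
0 | 0 | 1 | 1 | 1
0 | 1 | 0 | 1 | 1
0 | 1 | 1 | 1 | 1
1 | 0 | 0 | 0 | 0
1 | 0 | 1 | 1 | 1
1 | 1 | 0 | 1 | 1
1 | 1 | 1 | 0 | 0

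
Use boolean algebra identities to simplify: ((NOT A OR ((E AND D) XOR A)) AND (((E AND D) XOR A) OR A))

By distribution ((E OR v) AND (E OR NOT v) = E):
= ((E AND D) XOR A)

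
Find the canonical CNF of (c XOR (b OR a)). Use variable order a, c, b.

(a OR c OR b) AND (a OR NOT c OR NOT b) AND (NOT a OR NOT c OR b) AND (NOT a OR NOT c OR NOT b)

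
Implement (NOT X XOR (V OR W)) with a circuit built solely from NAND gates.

(((X NAND X) NAND ((X NAND X) NAND ((V NAND V) NAND (W NAND W)))) NAND (((V NAND V) NAND (W NAND W)) NAND ((X NAND X) NAND ((V NAND V) NAND (W NAND W)))))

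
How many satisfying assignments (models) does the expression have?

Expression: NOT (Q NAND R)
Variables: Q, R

Satisfying assignments: (1,1)
Count: 1 out of 4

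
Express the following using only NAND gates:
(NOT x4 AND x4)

(((x4 NAND x4) NAND x4) NAND ((x4 NAND x4) NAND x4))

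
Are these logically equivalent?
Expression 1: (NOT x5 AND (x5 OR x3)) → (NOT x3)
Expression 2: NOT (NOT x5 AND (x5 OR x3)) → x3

No, Inverse is not equivalent to original (counterexample: x5=0, x3=0)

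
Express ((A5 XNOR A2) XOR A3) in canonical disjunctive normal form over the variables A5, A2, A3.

(NOT A5 AND NOT A2 AND NOT A3) OR (NOT A5 AND A2 AND A3) OR (A5 AND NOT A2 AND A3) OR (A5 AND A2 AND NOT A3)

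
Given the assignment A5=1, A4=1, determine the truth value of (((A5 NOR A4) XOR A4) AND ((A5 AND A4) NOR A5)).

Substituting: (((1 NOR 1) XOR 1) AND ((1 AND 1) NOR 1))
= 0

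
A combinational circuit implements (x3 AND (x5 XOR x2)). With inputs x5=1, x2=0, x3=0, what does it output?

Substituting: (0 AND (1 XOR 0))
= 0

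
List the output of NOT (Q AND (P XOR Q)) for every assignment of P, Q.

P | Q | Output
--------------
0 | 0 | 1
0 | 1 | 0
1 | 0 | 1
1 | 1 | 1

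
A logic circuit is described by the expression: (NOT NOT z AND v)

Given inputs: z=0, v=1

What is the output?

Substituting: (NOT NOT 0 AND 1)
= 0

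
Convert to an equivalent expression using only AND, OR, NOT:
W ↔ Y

(W AND Y) OR (NOT W AND NOT Y)
(Biconditional = both true or both false)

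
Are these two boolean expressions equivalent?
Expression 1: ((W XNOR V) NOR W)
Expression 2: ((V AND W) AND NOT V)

No. Counterexample: with V=1, W=0, Expression 1 = 1 but Expression 2 = 0.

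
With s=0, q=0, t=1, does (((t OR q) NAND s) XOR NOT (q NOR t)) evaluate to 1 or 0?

Substituting: (((1 OR 0) NAND 0) XOR NOT (0 NOR 1))
= 0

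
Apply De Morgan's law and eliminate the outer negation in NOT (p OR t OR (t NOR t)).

NOT p AND NOT t AND NOT (t NOR t)
De Morgan's: NOT(OR of terms) = AND of negations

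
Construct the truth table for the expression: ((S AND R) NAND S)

S | R | Output
--------------
0 | 0 | 1
0 | 1 | 1
1 | 0 | 1
1 | 1 | 0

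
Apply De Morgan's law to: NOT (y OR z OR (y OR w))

NOT y AND NOT z AND NOT (y OR w)
De Morgan's: NOT(OR of terms) = AND of negations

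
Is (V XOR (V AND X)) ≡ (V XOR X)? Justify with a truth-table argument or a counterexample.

No. Counterexample: with V=0, X=1, Expression 1 = 0 but Expression 2 = 1.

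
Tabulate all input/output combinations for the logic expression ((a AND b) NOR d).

a | d | b | Output
------------------
0 | 0 | 0 | 1
0 | 0 | 1 | 1
0 | 1 | 0 | 0
0 | 1 | 1 | 0
1 | 0 | 0 | 1
1 | 0 | 1 | 0
1 | 1 | 0 | 0
1 | 1 | 1 | 0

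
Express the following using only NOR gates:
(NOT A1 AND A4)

(((A1 NOR A1) NOR (A1 NOR A1)) NOR (A4 NOR A4))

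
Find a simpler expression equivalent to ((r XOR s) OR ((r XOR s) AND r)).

By absorption (E OR (E AND v) = E):
= (r XOR s)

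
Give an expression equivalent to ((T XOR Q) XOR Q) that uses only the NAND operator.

((((T NAND (T NAND Q)) NAND (Q NAND (T NAND Q))) NAND (((T NAND (T NAND Q)) NAND (Q NAND (T NAND Q))) NAND Q)) NAND (Q NAND (((T NAND (T NAND Q)) NAND (Q NAND (T NAND Q))) NAND Q)))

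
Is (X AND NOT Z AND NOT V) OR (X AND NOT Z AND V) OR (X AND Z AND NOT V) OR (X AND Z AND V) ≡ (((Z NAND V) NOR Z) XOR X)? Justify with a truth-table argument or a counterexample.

Yes, they are equivalent — the two output columns agree on all 8 assignments:
X | Z | V | Expression 1 | Expression 2
---------------------------------------
0 | 0 | 0 | 0 | 0
0 | 0 | 1 | 0 | 0
0 | 1 | 0 | 0 | 0
0 | 1 | 1 | 0 | 0
1 | 0 | 0 | 1 | 1
1 | 0 | 1 | 1 | 1
1 | 1 | 0 | 1 | 1
1 | 1 | 1 | 1 | 1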